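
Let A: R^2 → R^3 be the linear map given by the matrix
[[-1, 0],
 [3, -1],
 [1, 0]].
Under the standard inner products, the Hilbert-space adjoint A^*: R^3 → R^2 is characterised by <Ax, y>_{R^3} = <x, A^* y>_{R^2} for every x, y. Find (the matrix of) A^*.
A^* = A^T =
[[-1, 3, 1],
 [0, -1, 0]]

For real matrices with standard dot products, the defining identity <Ax, y> = <x, A^* y> gives (Ax)^T y = x^T (A^*) y, i.e. x^T A^T y = x^T (A^*) y. Since this holds for all x, y, we must have A^* = A^T. Therefore
A^* =
[[-1, 3, 1],
 [0, -1, 0]].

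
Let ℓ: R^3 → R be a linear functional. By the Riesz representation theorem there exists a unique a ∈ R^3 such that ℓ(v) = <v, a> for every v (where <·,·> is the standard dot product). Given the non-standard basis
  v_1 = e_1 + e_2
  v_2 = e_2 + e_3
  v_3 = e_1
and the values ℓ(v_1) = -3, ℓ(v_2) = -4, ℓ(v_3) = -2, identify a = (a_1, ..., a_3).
a = (-2, -1, -3)

Write a = (a_1, ..., a_3) in the standard basis. For each basis vector v_i, ℓ(v_i) = <v_i, a> is a linear equation in the a_j's. Collect the n equations into a matrix system V a = ℓ, where row i of V is v_i (expressed in the standard basis). Since V is invertible (lower-triangular with 1s on the diagonal, up to permutation), solve by back-substitution:
  V =
[[1, 1, 0],
 [0, 1, 1],
 [1, 0, 0]]
  V a = (-3, -4, -2)
Solving gives a = (-2, -1, -3).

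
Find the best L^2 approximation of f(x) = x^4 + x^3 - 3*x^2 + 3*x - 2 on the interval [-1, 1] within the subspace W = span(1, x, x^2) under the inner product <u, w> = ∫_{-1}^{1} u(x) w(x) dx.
g(x) = -15*x^2/7 + 18*x/5 - 73/35

The best approximation g ∈ W is the orthogonal projection of f onto W. Writing g = a_0 + a_1 x + a_2 x^2, the coefficients solve the normal equations G · a = b where
  G_{ij} = <φ_i, φ_j> and b_i = <f, φ_i>, with φ_0 = 1, φ_1 = x, φ_2 = x^2.
G =
  [2, 0, 2/3]
  [0, 2/3, 0]
  [2/3, 0, 2/5],
b = (-28/5, 12/5, -236/105).
Solving gives a_0 = -73/35, a_1 = 18/5, a_2 = -15/7, so
  g(x) = -15*x^2/7 + 18*x/5 - 73/35.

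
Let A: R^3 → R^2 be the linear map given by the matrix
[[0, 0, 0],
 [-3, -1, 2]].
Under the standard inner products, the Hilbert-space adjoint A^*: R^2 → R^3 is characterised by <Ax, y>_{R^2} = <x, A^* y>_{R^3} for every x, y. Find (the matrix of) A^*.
A^* = A^T =
[[0, -3],
 [0, -1],
 [0, 2]]

For real matrices with standard dot products, the defining identity <Ax, y> = <x, A^* y> gives (Ax)^T y = x^T (A^*) y, i.e. x^T A^T y = x^T (A^*) y. Since this holds for all x, y, we must have A^* = A^T. Therefore
A^* =
[[0, -3],
 [0, -1],
 [0, 2]].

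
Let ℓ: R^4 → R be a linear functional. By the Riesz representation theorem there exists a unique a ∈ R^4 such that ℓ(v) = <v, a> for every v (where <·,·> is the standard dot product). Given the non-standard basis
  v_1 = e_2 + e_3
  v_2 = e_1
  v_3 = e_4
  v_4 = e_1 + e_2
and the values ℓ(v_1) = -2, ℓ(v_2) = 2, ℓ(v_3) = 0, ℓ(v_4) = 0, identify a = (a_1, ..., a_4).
a = (2, -2, 0, 0)

Write a = (a_1, ..., a_4) in the standard basis. For each basis vector v_i, ℓ(v_i) = <v_i, a> is a linear equation in the a_j's. Collect the n equations into a matrix system V a = ℓ, where row i of V is v_i (expressed in the standard basis). Since V is invertible (lower-triangular with 1s on the diagonal, up to permutation), solve by back-substitution:
  V =
[[0, 1, 1, 0],
 [1, 0, 0, 0],
 [0, 0, 0, 1],
 [1, 1, 0, 0]]
  V a = (-2, 2, 0, 0)
Solving gives a = (2, -2, 0, 0).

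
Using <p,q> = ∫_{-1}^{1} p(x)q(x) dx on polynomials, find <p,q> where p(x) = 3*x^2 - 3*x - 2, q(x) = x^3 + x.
<p,q> = -16/5

Expand the product: p(x)·q(x) = 3*x^5 - 3*x^4 + x^3 - 3*x^2 - 2*x.
∫_{-1}^{1} of each monomial x^k gives [2/(k+1) if k even, 0 if k odd]. Integrating term-by-term (or equivalently evaluating the antiderivative F(x) = x^6/2 - 3*x^5/5 + x^4/4 - x^3 - x^2 at the endpoints):
  F(1) − F(−1) = -37/20 − (27/20) = -16/5.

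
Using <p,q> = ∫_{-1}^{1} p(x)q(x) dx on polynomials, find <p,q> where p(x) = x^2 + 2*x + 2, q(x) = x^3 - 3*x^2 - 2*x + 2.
<p,q> = 34/15

Expand the product: p(x)·q(x) = x^5 - x^4 - 6*x^3 - 8*x^2 + 4.
∫_{-1}^{1} of each monomial x^k gives [2/(k+1) if k even, 0 if k odd]. Integrating term-by-term (or equivalently evaluating the antiderivative F(x) = x^6/6 - x^5/5 - 3*x^4/2 - 8*x^3/3 + 4*x at the endpoints):
  F(1) − F(−1) = -1/5 − (-37/15) = 34/15.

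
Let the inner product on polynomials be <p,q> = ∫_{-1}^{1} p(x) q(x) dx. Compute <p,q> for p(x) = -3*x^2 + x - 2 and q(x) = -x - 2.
<p,q> = 34/3

Expand the product: p(x)·q(x) = 3*x^3 + 5*x^2 + 4.
∫_{-1}^{1} of each monomial x^k gives [2/(k+1) if k even, 0 if k odd]. Integrating term-by-term (or equivalently evaluating the antiderivative F(x) = 3*x^4/4 + 5*x^3/3 + 4*x at the endpoints):
  F(1) − F(−1) = 77/12 − (-59/12) = 34/3.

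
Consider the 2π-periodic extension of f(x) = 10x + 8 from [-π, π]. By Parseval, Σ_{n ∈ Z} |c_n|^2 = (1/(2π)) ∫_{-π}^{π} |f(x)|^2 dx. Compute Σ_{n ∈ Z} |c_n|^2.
Σ |c_n|^2 = 100π^2/3 + 64

Expand and integrate term by term over [-π, π]:
  ∫ (10x)^2 dx = 100·(2π^3/3); ∫ 2·10·(8)·x dx = 0 (odd integrand); ∫ 8^2 dx = 64·2π.
So (1/(2π)) ∫_{-π}^{π} (10x + 8)^2 dx = 100π^2/3 + 64 = 100π^2/3 + 64.
Parseval ⇒ Σ |c_n|^2 = 100π^2/3 + 64.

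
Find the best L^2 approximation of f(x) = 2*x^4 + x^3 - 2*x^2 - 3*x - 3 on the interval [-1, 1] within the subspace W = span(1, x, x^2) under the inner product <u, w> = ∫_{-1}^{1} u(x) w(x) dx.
g(x) = -2*x^2/7 - 12*x/5 - 111/35

The best approximation g ∈ W is the orthogonal projection of f onto W. Writing g = a_0 + a_1 x + a_2 x^2, the coefficients solve the normal equations G · a = b where
  G_{ij} = <φ_i, φ_j> and b_i = <f, φ_i>, with φ_0 = 1, φ_1 = x, φ_2 = x^2.
G =
  [2, 0, 2/3]
  [0, 2/3, 0]
  [2/3, 0, 2/5],
b = (-98/15, -8/5, -78/35).
Solving gives a_0 = -111/35, a_1 = -12/5, a_2 = -2/7, so
  g(x) = -2*x^2/7 - 12*x/5 - 111/35.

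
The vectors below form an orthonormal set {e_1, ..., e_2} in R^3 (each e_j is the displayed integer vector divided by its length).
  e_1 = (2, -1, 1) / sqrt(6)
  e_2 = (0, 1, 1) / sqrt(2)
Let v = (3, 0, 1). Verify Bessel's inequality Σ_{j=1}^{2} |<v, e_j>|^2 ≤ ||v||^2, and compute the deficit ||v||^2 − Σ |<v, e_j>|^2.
Σ |<v, e_j>|^2 = 26/3; ||v||^2 = 10; deficit = 4/3

Write each e_j = u_j / sqrt(<u_j, u_j>) where u_j is the displayed integer vector. Then <v, e_j> = <v, u_j> / sqrt(<u_j, u_j>), so |<v, e_j>|^2 = <v, u_j>^2 / <u_j, u_j>.
Coefficients: <v, e_1> = 7/sqrt(6), <v, e_2> = 1/sqrt(2).
Square and sum: Σ |<v, e_j>|^2 = 26/3.
Compute ||v||^2 = v·v = 10.
Deficit = 10 − 26/3 = 4/3 ≥ 0, confirming Bessel's inequality. (The deficit equals ||v − Σ <v,e_j> e_j||^2, the squared distance from v to span{e_j}.)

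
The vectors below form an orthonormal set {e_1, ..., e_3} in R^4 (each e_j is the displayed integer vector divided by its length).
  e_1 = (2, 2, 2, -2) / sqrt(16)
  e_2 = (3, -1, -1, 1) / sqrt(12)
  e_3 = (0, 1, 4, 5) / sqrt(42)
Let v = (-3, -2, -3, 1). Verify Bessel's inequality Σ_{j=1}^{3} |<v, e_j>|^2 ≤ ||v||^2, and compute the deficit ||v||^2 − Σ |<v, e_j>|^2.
Σ |<v, e_j>|^2 = 321/14; ||v||^2 = 23; deficit = 1/14

Write each e_j = u_j / sqrt(<u_j, u_j>) where u_j is the displayed integer vector. Then <v, e_j> = <v, u_j> / sqrt(<u_j, u_j>), so |<v, e_j>|^2 = <v, u_j>^2 / <u_j, u_j>.
Coefficients: <v, e_1> = -18/sqrt(16), <v, e_2> = -3/sqrt(12), <v, e_3> = -9/sqrt(42).
Square and sum: Σ |<v, e_j>|^2 = 321/14.
Compute ||v||^2 = v·v = 23.
Deficit = 23 − 321/14 = 1/14 ≥ 0, confirming Bessel's inequality. (The deficit equals ||v − Σ <v,e_j> e_j||^2, the squared distance from v to span{e_j}.)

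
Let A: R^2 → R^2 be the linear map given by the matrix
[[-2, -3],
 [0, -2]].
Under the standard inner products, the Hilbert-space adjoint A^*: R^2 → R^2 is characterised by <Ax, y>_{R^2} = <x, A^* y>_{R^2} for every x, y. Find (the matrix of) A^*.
A^* = A^T =
[[-2, 0],
 [-3, -2]]

For real matrices with standard dot products, the defining identity <Ax, y> = <x, A^* y> gives (Ax)^T y = x^T (A^*) y, i.e. x^T A^T y = x^T (A^*) y. Since this holds for all x, y, we must have A^* = A^T. Therefore
A^* =
[[-2, 0],
 [-3, -2]].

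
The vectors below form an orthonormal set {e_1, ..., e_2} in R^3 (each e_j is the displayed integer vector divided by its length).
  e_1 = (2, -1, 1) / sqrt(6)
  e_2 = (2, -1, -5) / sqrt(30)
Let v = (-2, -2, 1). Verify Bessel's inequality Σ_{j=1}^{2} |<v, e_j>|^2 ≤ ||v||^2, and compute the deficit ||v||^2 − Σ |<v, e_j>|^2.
Σ |<v, e_j>|^2 = 9/5; ||v||^2 = 9; deficit = 36/5

Write each e_j = u_j / sqrt(<u_j, u_j>) where u_j is the displayed integer vector. Then <v, e_j> = <v, u_j> / sqrt(<u_j, u_j>), so |<v, e_j>|^2 = <v, u_j>^2 / <u_j, u_j>.
Coefficients: <v, e_1> = -1/sqrt(6), <v, e_2> = -7/sqrt(30).
Square and sum: Σ |<v, e_j>|^2 = 9/5.
Compute ||v||^2 = v·v = 9.
Deficit = 9 − 9/5 = 36/5 ≥ 0, confirming Bessel's inequality. (The deficit equals ||v − Σ <v,e_j> e_j||^2, the squared distance from v to span{e_j}.)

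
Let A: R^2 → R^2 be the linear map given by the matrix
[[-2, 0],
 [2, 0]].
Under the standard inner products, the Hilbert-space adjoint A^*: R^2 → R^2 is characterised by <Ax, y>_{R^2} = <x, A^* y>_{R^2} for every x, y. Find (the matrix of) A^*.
A^* = A^T =
[[-2, 2],
 [0, 0]]

For real matrices with standard dot products, the defining identity <Ax, y> = <x, A^* y> gives (Ax)^T y = x^T (A^*) y, i.e. x^T A^T y = x^T (A^*) y. Since this holds for all x, y, we must have A^* = A^T. Therefore
A^* =
[[-2, 2],
 [0, 0]].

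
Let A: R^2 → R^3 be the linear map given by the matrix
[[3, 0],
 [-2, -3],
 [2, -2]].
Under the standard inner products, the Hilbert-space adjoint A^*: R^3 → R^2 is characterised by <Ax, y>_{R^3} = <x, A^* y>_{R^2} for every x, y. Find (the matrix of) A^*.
A^* = A^T =
[[3, -2, 2],
 [0, -3, -2]]

For real matrices with standard dot products, the defining identity <Ax, y> = <x, A^* y> gives (Ax)^T y = x^T (A^*) y, i.e. x^T A^T y = x^T (A^*) y. Since this holds for all x, y, we must have A^* = A^T. Therefore
A^* =
[[3, -2, 2],
 [0, -3, -2]].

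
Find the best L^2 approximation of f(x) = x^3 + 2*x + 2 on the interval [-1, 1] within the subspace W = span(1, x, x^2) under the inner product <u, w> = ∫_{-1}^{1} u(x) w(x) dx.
g(x) = 13*x/5 + 2

The best approximation g ∈ W is the orthogonal projection of f onto W. Writing g = a_0 + a_1 x + a_2 x^2, the coefficients solve the normal equations G · a = b where
  G_{ij} = <φ_i, φ_j> and b_i = <f, φ_i>, with φ_0 = 1, φ_1 = x, φ_2 = x^2.
G =
  [2, 0, 2/3]
  [0, 2/3, 0]
  [2/3, 0, 2/5],
b = (4, 26/15, 4/3).
Solving gives a_0 = 2, a_1 = 13/5, a_2 = 0, so
  g(x) = 13*x/5 + 2.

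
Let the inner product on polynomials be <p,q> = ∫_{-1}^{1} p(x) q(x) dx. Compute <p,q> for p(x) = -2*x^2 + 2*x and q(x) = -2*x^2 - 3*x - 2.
<p,q> = 4/15

Expand the product: p(x)·q(x) = 4*x^4 + 2*x^3 - 2*x^2 - 4*x.
∫_{-1}^{1} of each monomial x^k gives [2/(k+1) if k even, 0 if k odd]. Integrating term-by-term (or equivalently evaluating the antiderivative F(x) = 4*x^5/5 + x^4/2 - 2*x^3/3 - 2*x^2 at the endpoints):
  F(1) − F(−1) = -41/30 − (-49/30) = 4/15.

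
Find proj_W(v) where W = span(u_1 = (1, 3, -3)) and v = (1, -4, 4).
proj_W(v) = (-23/19, -69/19, 69/19)

Set up U = [u_1 | ... | u_1] ∈ R^(3×1). The projector onto W = col(U) is P = U (U^T U)^(-1) U^T.
Compute U^T U =
  [19],
and U^T v = (-23).
Solve U^T U · c = U^T v for the coefficients: c = (-23/19). The projection is proj_W(v) = U c.
Check: (v - proj_W(v)) · u_1 = 0  (should be 0).
Result: proj_W(v) = (-23/19, -69/19, 69/19).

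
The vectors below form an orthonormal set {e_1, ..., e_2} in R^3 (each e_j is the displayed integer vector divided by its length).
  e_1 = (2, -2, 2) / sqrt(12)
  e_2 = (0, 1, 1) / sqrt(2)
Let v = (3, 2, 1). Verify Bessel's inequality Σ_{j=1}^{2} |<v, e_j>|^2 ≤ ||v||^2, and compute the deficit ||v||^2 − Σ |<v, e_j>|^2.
Σ |<v, e_j>|^2 = 35/6; ||v||^2 = 14; deficit = 49/6

Write each e_j = u_j / sqrt(<u_j, u_j>) where u_j is the displayed integer vector. Then <v, e_j> = <v, u_j> / sqrt(<u_j, u_j>), so |<v, e_j>|^2 = <v, u_j>^2 / <u_j, u_j>.
Coefficients: <v, e_1> = 4/sqrt(12), <v, e_2> = 3/sqrt(2).
Square and sum: Σ |<v, e_j>|^2 = 35/6.
Compute ||v||^2 = v·v = 14.
Deficit = 14 − 35/6 = 49/6 ≥ 0, confirming Bessel's inequality. (The deficit equals ||v − Σ <v,e_j> e_j||^2, the squared distance from v to span{e_j}.)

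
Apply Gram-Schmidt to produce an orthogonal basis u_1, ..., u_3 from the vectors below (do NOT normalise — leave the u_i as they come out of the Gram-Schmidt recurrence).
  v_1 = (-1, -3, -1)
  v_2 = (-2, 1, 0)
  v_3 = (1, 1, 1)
Orthogonal basis:
  u_1 = (-1, -3, -1)
  u_2 = (-23/11, 8/11, -1/11)
  u_3 = (-2/27, -4/27, 14/27)

Apply the Gram-Schmidt recurrence
  u_1 = v_1
  u_i = v_i − Σ_{j<i} ((v_i · u_j) / (u_j · u_j)) · u_j.

Step by step this gives:
  u_1 = (-1, -3, -1)
  u_2 = (-23/11, 8/11, -1/11)
  u_3 = (-2/27, -4/27, 14/27)

Orthogonality check:
  u_2 · u_1 = 0 (should be 0)
  u_3 · u_1 = 0 (should be 0)
  u_3 · u_2 = 0 (should be 0)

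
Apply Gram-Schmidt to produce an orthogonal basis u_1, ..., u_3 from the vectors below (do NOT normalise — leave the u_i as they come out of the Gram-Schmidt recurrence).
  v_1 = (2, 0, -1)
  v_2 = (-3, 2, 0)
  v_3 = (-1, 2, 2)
Orthogonal basis:
  u_1 = (2, 0, -1)
  u_2 = (-3/5, 2, -6/5)
  u_3 = (24/29, 36/29, 48/29)

Apply the Gram-Schmidt recurrence
  u_1 = v_1
  u_i = v_i − Σ_{j<i} ((v_i · u_j) / (u_j · u_j)) · u_j.

Step by step this gives:
  u_1 = (2, 0, -1)
  u_2 = (-3/5, 2, -6/5)
  u_3 = (24/29, 36/29, 48/29)

Orthogonality check:
  u_2 · u_1 = 0 (should be 0)
  u_3 · u_1 = 0 (should be 0)
  u_3 · u_2 = 0 (should be 0)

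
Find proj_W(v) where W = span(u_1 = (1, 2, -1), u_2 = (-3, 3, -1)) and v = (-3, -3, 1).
proj_W(v) = (-144/49, -135/49, 76/49)

Set up U = [u_1 | ... | u_2] ∈ R^(3×2). The projector onto W = col(U) is P = U (U^T U)^(-1) U^T.
Compute U^T U =
  [6, 4]
  [4, 19],
and U^T v = (-10, -1).
Solve U^T U · c = U^T v for the coefficients: c = (-93/49, 17/49). The projection is proj_W(v) = U c.
Check: (v - proj_W(v)) · u_1 = 0  (should be 0).
Check: (v - proj_W(v)) · u_2 = 0  (should be 0).
Result: proj_W(v) = (-144/49, -135/49, 76/49).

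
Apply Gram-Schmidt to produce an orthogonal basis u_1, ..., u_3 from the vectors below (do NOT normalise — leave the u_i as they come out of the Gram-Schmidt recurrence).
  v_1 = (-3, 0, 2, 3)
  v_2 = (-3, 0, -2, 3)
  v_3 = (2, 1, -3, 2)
Orthogonal basis:
  u_1 = (-3, 0, 2, 3)
  u_2 = (-12/11, 0, -36/11, 12/11)
  u_3 = (2, 1, 0, 2)

Apply the Gram-Schmidt recurrence
  u_1 = v_1
  u_i = v_i − Σ_{j<i} ((v_i · u_j) / (u_j · u_j)) · u_j.

Step by step this gives:
  u_1 = (-3, 0, 2, 3)
  u_2 = (-12/11, 0, -36/11, 12/11)
  u_3 = (2, 1, 0, 2)

Orthogonality check:
  u_2 · u_1 = 0 (should be 0)
  u_3 · u_1 = 0 (should be 0)
  u_3 · u_2 = 0 (should be 0)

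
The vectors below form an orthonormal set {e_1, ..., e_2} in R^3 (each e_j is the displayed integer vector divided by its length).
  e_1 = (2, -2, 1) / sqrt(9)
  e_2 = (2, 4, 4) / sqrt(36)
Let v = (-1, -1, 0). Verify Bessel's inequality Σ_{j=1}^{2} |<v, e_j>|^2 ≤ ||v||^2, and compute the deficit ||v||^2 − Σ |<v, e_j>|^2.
Σ |<v, e_j>|^2 = 1; ||v||^2 = 2; deficit = 1

Write each e_j = u_j / sqrt(<u_j, u_j>) where u_j is the displayed integer vector. Then <v, e_j> = <v, u_j> / sqrt(<u_j, u_j>), so |<v, e_j>|^2 = <v, u_j>^2 / <u_j, u_j>.
Coefficients: <v, e_1> = 0/sqrt(9), <v, e_2> = -6/sqrt(36).
Square and sum: Σ |<v, e_j>|^2 = 1.
Compute ||v||^2 = v·v = 2.
Deficit = 2 − 1 = 1 ≥ 0, confirming Bessel's inequality. (The deficit equals ||v − Σ <v,e_j> e_j||^2, the squared distance from v to span{e_j}.)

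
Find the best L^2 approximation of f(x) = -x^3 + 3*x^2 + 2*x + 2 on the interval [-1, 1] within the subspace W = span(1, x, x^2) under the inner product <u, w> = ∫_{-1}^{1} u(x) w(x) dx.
g(x) = 3*x^2 + 7*x/5 + 2

The best approximation g ∈ W is the orthogonal projection of f onto W. Writing g = a_0 + a_1 x + a_2 x^2, the coefficients solve the normal equations G · a = b where
  G_{ij} = <φ_i, φ_j> and b_i = <f, φ_i>, with φ_0 = 1, φ_1 = x, φ_2 = x^2.
G =
  [2, 0, 2/3]
  [0, 2/3, 0]
  [2/3, 0, 2/5],
b = (6, 14/15, 38/15).
Solving gives a_0 = 2, a_1 = 7/5, a_2 = 3, so
  g(x) = 3*x^2 + 7*x/5 + 2.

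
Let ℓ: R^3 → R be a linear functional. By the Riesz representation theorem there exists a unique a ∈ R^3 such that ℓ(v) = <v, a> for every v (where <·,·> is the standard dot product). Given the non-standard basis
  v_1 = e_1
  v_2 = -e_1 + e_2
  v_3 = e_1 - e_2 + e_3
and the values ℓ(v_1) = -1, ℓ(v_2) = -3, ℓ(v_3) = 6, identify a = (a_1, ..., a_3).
a = (-1, -4, 3)

Write a = (a_1, ..., a_3) in the standard basis. For each basis vector v_i, ℓ(v_i) = <v_i, a> is a linear equation in the a_j's. Collect the n equations into a matrix system V a = ℓ, where row i of V is v_i (expressed in the standard basis). Since V is invertible (lower-triangular with 1s on the diagonal, up to permutation), solve by back-substitution:
  V =
[[1, 0, 0],
 [-1, 1, 0],
 [1, -1, 1]]
  V a = (-1, -3, 6)
Solving gives a = (-1, -4, 3).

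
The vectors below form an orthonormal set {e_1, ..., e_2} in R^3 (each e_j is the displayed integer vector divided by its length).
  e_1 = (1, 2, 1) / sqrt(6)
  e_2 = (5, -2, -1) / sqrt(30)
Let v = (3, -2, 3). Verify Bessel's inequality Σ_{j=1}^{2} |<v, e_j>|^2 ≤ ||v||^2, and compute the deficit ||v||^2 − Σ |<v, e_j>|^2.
Σ |<v, e_j>|^2 = 46/5; ||v||^2 = 22; deficit = 64/5

Write each e_j = u_j / sqrt(<u_j, u_j>) where u_j is the displayed integer vector. Then <v, e_j> = <v, u_j> / sqrt(<u_j, u_j>), so |<v, e_j>|^2 = <v, u_j>^2 / <u_j, u_j>.
Coefficients: <v, e_1> = 2/sqrt(6), <v, e_2> = 16/sqrt(30).
Square and sum: Σ |<v, e_j>|^2 = 46/5.
Compute ||v||^2 = v·v = 22.
Deficit = 22 − 46/5 = 64/5 ≥ 0, confirming Bessel's inequality. (The deficit equals ||v − Σ <v,e_j> e_j||^2, the squared distance from v to span{e_j}.)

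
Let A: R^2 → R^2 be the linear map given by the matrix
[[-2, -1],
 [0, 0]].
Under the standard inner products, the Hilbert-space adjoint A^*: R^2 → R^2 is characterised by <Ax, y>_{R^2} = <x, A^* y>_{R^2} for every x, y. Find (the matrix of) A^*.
A^* = A^T =
[[-2, 0],
 [-1, 0]]

For real matrices with standard dot products, the defining identity <Ax, y> = <x, A^* y> gives (Ax)^T y = x^T (A^*) y, i.e. x^T A^T y = x^T (A^*) y. Since this holds for all x, y, we must have A^* = A^T. Therefore
A^* =
[[-2, 0],
 [-1, 0]].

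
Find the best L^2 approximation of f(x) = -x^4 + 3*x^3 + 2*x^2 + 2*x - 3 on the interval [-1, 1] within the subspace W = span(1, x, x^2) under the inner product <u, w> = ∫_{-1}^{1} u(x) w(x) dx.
g(x) = 8*x^2/7 + 19*x/5 - 102/35

The best approximation g ∈ W is the orthogonal projection of f onto W. Writing g = a_0 + a_1 x + a_2 x^2, the coefficients solve the normal equations G · a = b where
  G_{ij} = <φ_i, φ_j> and b_i = <f, φ_i>, with φ_0 = 1, φ_1 = x, φ_2 = x^2.
G =
  [2, 0, 2/3]
  [0, 2/3, 0]
  [2/3, 0, 2/5],
b = (-76/15, 38/15, -52/35).
Solving gives a_0 = -102/35, a_1 = 19/5, a_2 = 8/7, so
  g(x) = 8*x^2/7 + 19*x/5 - 102/35.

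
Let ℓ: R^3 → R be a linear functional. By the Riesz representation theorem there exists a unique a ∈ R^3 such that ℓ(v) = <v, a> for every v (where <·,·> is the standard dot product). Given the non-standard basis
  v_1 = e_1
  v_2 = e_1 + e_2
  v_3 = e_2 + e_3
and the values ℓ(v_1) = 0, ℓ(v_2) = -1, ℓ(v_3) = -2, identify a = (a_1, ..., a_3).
a = (0, -1, -1)

Write a = (a_1, ..., a_3) in the standard basis. For each basis vector v_i, ℓ(v_i) = <v_i, a> is a linear equation in the a_j's. Collect the n equations into a matrix system V a = ℓ, where row i of V is v_i (expressed in the standard basis). Since V is invertible (lower-triangular with 1s on the diagonal, up to permutation), solve by back-substitution:
  V =
[[1, 0, 0],
 [1, 1, 0],
 [0, 1, 1]]
  V a = (0, -1, -2)
Solving gives a = (0, -1, -1).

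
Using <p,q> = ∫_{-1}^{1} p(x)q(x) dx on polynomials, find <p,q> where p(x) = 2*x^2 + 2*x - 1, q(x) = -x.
<p,q> = -4/3

Expand the product: p(x)·q(x) = -2*x^3 - 2*x^2 + x.
∫_{-1}^{1} of each monomial x^k gives [2/(k+1) if k even, 0 if k odd]. Integrating term-by-term (or equivalently evaluating the antiderivative F(x) = -x^4/2 - 2*x^3/3 + x^2/2 at the endpoints):
  F(1) − F(−1) = -2/3 − (2/3) = -4/3.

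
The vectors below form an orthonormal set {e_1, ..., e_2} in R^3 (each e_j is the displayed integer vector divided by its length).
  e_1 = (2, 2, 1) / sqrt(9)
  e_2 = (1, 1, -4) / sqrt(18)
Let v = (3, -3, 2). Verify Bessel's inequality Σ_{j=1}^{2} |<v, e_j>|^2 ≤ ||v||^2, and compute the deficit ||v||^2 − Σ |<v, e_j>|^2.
Σ |<v, e_j>|^2 = 4; ||v||^2 = 22; deficit = 18

Write each e_j = u_j / sqrt(<u_j, u_j>) where u_j is the displayed integer vector. Then <v, e_j> = <v, u_j> / sqrt(<u_j, u_j>), so |<v, e_j>|^2 = <v, u_j>^2 / <u_j, u_j>.
Coefficients: <v, e_1> = 2/sqrt(9), <v, e_2> = -8/sqrt(18).
Square and sum: Σ |<v, e_j>|^2 = 4.
Compute ||v||^2 = v·v = 22.
Deficit = 22 − 4 = 18 ≥ 0, confirming Bessel's inequality. (The deficit equals ||v − Σ <v,e_j> e_j||^2, the squared distance from v to span{e_j}.)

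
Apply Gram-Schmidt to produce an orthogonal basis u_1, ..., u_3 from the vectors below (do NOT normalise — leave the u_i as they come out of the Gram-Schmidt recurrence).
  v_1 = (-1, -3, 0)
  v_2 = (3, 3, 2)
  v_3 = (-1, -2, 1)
Orthogonal basis:
  u_1 = (-1, -3, 0)
  u_2 = (9/5, -3/5, 2)
  u_3 = (-12/19, 4/19, 12/19)

Apply the Gram-Schmidt recurrence
  u_1 = v_1
  u_i = v_i − Σ_{j<i} ((v_i · u_j) / (u_j · u_j)) · u_j.

Step by step this gives:
  u_1 = (-1, -3, 0)
  u_2 = (9/5, -3/5, 2)
  u_3 = (-12/19, 4/19, 12/19)

Orthogonality check:
  u_2 · u_1 = 0 (should be 0)
  u_3 · u_1 = 0 (should be 0)
  u_3 · u_2 = 0 (should be 0)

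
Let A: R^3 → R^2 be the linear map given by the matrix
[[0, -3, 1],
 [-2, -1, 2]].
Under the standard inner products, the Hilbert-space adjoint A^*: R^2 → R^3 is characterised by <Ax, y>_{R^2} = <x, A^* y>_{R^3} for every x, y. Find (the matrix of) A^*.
A^* = A^T =
[[0, -2],
 [-3, -1],
 [1, 2]]

For real matrices with standard dot products, the defining identity <Ax, y> = <x, A^* y> gives (Ax)^T y = x^T (A^*) y, i.e. x^T A^T y = x^T (A^*) y. Since this holds for all x, y, we must have A^* = A^T. Therefore
A^* =
[[0, -2],
 [-3, -1],
 [1, 2]].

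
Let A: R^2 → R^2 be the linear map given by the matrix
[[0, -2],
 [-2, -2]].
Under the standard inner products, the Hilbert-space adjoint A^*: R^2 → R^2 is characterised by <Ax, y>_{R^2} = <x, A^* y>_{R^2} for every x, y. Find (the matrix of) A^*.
A^* = A^T =
[[0, -2],
 [-2, -2]]

For real matrices with standard dot products, the defining identity <Ax, y> = <x, A^* y> gives (Ax)^T y = x^T (A^*) y, i.e. x^T A^T y = x^T (A^*) y. Since this holds for all x, y, we must have A^* = A^T. Therefore
A^* =
[[0, -2],
 [-2, -2]].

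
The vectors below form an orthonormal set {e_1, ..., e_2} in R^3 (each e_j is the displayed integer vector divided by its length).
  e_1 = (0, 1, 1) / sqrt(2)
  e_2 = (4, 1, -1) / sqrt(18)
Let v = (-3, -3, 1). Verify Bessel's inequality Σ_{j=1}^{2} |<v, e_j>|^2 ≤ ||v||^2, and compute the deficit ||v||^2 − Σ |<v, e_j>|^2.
Σ |<v, e_j>|^2 = 146/9; ||v||^2 = 19; deficit = 25/9

Write each e_j = u_j / sqrt(<u_j, u_j>) where u_j is the displayed integer vector. Then <v, e_j> = <v, u_j> / sqrt(<u_j, u_j>), so |<v, e_j>|^2 = <v, u_j>^2 / <u_j, u_j>.
Coefficients: <v, e_1> = -2/sqrt(2), <v, e_2> = -16/sqrt(18).
Square and sum: Σ |<v, e_j>|^2 = 146/9.
Compute ||v||^2 = v·v = 19.
Deficit = 19 − 146/9 = 25/9 ≥ 0, confirming Bessel's inequality. (The deficit equals ||v − Σ <v,e_j> e_j||^2, the squared distance from v to span{e_j}.)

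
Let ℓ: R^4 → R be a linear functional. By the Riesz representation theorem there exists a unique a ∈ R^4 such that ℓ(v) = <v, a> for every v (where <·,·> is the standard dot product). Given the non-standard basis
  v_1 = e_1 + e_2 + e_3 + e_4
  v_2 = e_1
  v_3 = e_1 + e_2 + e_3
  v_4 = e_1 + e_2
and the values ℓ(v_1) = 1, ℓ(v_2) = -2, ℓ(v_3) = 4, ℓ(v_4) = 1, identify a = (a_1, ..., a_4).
a = (-2, 3, 3, -3)

Write a = (a_1, ..., a_4) in the standard basis. For each basis vector v_i, ℓ(v_i) = <v_i, a> is a linear equation in the a_j's. Collect the n equations into a matrix system V a = ℓ, where row i of V is v_i (expressed in the standard basis). Since V is invertible (lower-triangular with 1s on the diagonal, up to permutation), solve by back-substitution:
  V =
[[1, 1, 1, 1],
 [1, 0, 0, 0],
 [1, 1, 1, 0],
 [1, 1, 0, 0]]
  V a = (1, -2, 4, 1)
Solving gives a = (-2, 3, 3, -3).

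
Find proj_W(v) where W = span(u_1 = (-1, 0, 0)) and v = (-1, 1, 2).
proj_W(v) = (-1, 0, 0)

Set up U = [u_1 | ... | u_1] ∈ R^(3×1). The projector onto W = col(U) is P = U (U^T U)^(-1) U^T.
Compute U^T U =
  [1],
and U^T v = (1).
Solve U^T U · c = U^T v for the coefficients: c = (1). The projection is proj_W(v) = U c.
Check: (v - proj_W(v)) · u_1 = 0  (should be 0).
Result: proj_W(v) = (-1, 0, 0).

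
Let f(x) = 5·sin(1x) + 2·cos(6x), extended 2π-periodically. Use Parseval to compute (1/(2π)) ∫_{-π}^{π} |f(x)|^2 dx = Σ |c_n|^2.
Σ |c_n|^2 = 29/2

Expand |f|^2 and use orthogonality of {sin(nx), cos(mx)} on [-π, π]:
  ∫_{-π}^{π} sin(nx)^2 dx = π, ∫ cos(mx)^2 dx = π, and cross terms integrate to 0.
So ∫_{-π}^{π} f(x)^2 dx = 5^2 · π + 2^2 · π = (25 + 4)π.
Divide by 2π: (25 + 4)/2 = 29/2.
By Parseval, this equals Σ |c_n|^2.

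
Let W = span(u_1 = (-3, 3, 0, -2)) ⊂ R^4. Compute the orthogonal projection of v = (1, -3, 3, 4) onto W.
proj_W(v) = (30/11, -30/11, 0, 20/11)

Set up U = [u_1 | ... | u_1] ∈ R^(4×1). The projector onto W = col(U) is P = U (U^T U)^(-1) U^T.
Compute U^T U =
  [22],
and U^T v = (-20).
Solve U^T U · c = U^T v for the coefficients: c = (-10/11). The projection is proj_W(v) = U c.
Check: (v - proj_W(v)) · u_1 = 0  (should be 0).
Result: proj_W(v) = (30/11, -30/11, 0, 20/11).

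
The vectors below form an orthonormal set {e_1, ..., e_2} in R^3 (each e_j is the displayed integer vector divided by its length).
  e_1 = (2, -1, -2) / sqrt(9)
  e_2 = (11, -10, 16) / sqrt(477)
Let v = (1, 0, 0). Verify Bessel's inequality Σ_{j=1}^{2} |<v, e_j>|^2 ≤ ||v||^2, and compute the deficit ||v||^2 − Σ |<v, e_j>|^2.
Σ |<v, e_j>|^2 = 37/53; ||v||^2 = 1; deficit = 16/53

Write each e_j = u_j / sqrt(<u_j, u_j>) where u_j is the displayed integer vector. Then <v, e_j> = <v, u_j> / sqrt(<u_j, u_j>), so |<v, e_j>|^2 = <v, u_j>^2 / <u_j, u_j>.
Coefficients: <v, e_1> = 2/sqrt(9), <v, e_2> = 11/sqrt(477).
Square and sum: Σ |<v, e_j>|^2 = 37/53.
Compute ||v||^2 = v·v = 1.
Deficit = 1 − 37/53 = 16/53 ≥ 0, confirming Bessel's inequality. (The deficit equals ||v − Σ <v,e_j> e_j||^2, the squared distance from v to span{e_j}.)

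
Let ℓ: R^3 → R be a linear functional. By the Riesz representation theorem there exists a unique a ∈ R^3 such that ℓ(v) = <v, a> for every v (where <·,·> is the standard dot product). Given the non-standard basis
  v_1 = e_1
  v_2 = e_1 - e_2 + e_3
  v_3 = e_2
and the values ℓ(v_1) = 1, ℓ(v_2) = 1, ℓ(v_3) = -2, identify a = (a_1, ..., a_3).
a = (1, -2, -2)

Write a = (a_1, ..., a_3) in the standard basis. For each basis vector v_i, ℓ(v_i) = <v_i, a> is a linear equation in the a_j's. Collect the n equations into a matrix system V a = ℓ, where row i of V is v_i (expressed in the standard basis). Since V is invertible (lower-triangular with 1s on the diagonal, up to permutation), solve by back-substitution:
  V =
[[1, 0, 0],
 [1, -1, 1],
 [0, 1, 0]]
  V a = (1, 1, -2)
Solving gives a = (1, -2, -2).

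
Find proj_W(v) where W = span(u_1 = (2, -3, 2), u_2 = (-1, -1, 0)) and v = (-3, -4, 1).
proj_W(v) = (-31/11, -46/11, 6/11)

Set up U = [u_1 | ... | u_2] ∈ R^(3×2). The projector onto W = col(U) is P = U (U^T U)^(-1) U^T.
Compute U^T U =
  [17, 1]
  [1, 2],
and U^T v = (8, 7).
Solve U^T U · c = U^T v for the coefficients: c = (3/11, 37/11). The projection is proj_W(v) = U c.
Check: (v - proj_W(v)) · u_1 = 0  (should be 0).
Check: (v - proj_W(v)) · u_2 = 0  (should be 0).
Result: proj_W(v) = (-31/11, -46/11, 6/11).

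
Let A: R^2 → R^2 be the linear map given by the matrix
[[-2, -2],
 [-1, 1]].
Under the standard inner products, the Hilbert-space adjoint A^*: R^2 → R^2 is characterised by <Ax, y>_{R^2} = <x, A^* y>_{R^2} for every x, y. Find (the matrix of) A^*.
A^* = A^T =
[[-2, -1],
 [-2, 1]]

For real matrices with standard dot products, the defining identity <Ax, y> = <x, A^* y> gives (Ax)^T y = x^T (A^*) y, i.e. x^T A^T y = x^T (A^*) y. Since this holds for all x, y, we must have A^* = A^T. Therefore
A^* =
[[-2, -1],
 [-2, 1]].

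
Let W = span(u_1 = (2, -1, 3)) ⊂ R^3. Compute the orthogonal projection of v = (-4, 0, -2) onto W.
proj_W(v) = (-2, 1, -3)

Set up U = [u_1 | ... | u_1] ∈ R^(3×1). The projector onto W = col(U) is P = U (U^T U)^(-1) U^T.
Compute U^T U =
  [14],
and U^T v = (-14).
Solve U^T U · c = U^T v for the coefficients: c = (-1). The projection is proj_W(v) = U c.
Check: (v - proj_W(v)) · u_1 = 0  (should be 0).
Result: proj_W(v) = (-2, 1, -3).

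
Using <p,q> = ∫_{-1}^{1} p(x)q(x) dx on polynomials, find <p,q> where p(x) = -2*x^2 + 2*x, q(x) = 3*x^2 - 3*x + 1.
<p,q> = -116/15

Expand the product: p(x)·q(x) = -6*x^4 + 12*x^3 - 8*x^2 + 2*x.
∫_{-1}^{1} of each monomial x^k gives [2/(k+1) if k even, 0 if k odd]. Integrating term-by-term (or equivalently evaluating the antiderivative F(x) = -6*x^5/5 + 3*x^4 - 8*x^3/3 + x^2 at the endpoints):
  F(1) − F(−1) = 2/15 − (118/15) = -116/15.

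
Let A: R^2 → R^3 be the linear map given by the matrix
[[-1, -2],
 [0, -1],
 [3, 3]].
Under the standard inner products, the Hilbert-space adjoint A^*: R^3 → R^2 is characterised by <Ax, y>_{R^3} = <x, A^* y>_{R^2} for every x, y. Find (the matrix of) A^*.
A^* = A^T =
[[-1, 0, 3],
 [-2, -1, 3]]

For real matrices with standard dot products, the defining identity <Ax, y> = <x, A^* y> gives (Ax)^T y = x^T (A^*) y, i.e. x^T A^T y = x^T (A^*) y. Since this holds for all x, y, we must have A^* = A^T. Therefore
A^* =
[[-1, 0, 3],
 [-2, -1, 3]].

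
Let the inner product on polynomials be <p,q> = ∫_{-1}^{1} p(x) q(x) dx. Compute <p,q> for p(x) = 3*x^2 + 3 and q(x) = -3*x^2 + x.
<p,q> = -48/5

Expand the product: p(x)·q(x) = -9*x^4 + 3*x^3 - 9*x^2 + 3*x.
∫_{-1}^{1} of each monomial x^k gives [2/(k+1) if k even, 0 if k odd]. Integrating term-by-term (or equivalently evaluating the antiderivative F(x) = -9*x^5/5 + 3*x^4/4 - 3*x^3 + 3*x^2/2 at the endpoints):
  F(1) − F(−1) = -51/20 − (141/20) = -48/5.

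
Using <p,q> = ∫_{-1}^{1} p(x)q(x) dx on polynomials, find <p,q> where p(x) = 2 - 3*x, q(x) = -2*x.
<p,q> = 4

Expand the product: p(x)·q(x) = 6*x^2 - 4*x.
∫_{-1}^{1} of each monomial x^k gives [2/(k+1) if k even, 0 if k odd]. Integrating term-by-term (or equivalently evaluating the antiderivative F(x) = 2*x^3 - 2*x^2 at the endpoints):
  F(1) − F(−1) = 0 − (-4) = 4.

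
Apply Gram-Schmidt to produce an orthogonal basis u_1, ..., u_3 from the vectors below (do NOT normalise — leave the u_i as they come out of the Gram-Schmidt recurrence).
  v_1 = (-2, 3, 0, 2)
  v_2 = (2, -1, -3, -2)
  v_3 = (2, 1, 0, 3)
Orthogonal basis:
  u_1 = (-2, 3, 0, 2)
  u_2 = (12/17, 16/17, -3, -12/17)
  u_3 = (476/185, 18/185, 12/185, 449/185)

Apply the Gram-Schmidt recurrence
  u_1 = v_1
  u_i = v_i − Σ_{j<i} ((v_i · u_j) / (u_j · u_j)) · u_j.

Step by step this gives:
  u_1 = (-2, 3, 0, 2)
  u_2 = (12/17, 16/17, -3, -12/17)
  u_3 = (476/185, 18/185, 12/185, 449/185)

Orthogonality check:
  u_2 · u_1 = 0 (should be 0)
  u_3 · u_1 = 0 (should be 0)
  u_3 · u_2 = 0 (should be 0)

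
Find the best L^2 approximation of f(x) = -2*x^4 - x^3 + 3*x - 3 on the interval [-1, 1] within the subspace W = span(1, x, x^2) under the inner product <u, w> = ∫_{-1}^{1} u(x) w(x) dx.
g(x) = -12*x^2/7 + 12*x/5 - 99/35

The best approximation g ∈ W is the orthogonal projection of f onto W. Writing g = a_0 + a_1 x + a_2 x^2, the coefficients solve the normal equations G · a = b where
  G_{ij} = <φ_i, φ_j> and b_i = <f, φ_i>, with φ_0 = 1, φ_1 = x, φ_2 = x^2.
G =
  [2, 0, 2/3]
  [0, 2/3, 0]
  [2/3, 0, 2/5],
b = (-34/5, 8/5, -18/7).
Solving gives a_0 = -99/35, a_1 = 12/5, a_2 = -12/7, so
  g(x) = -12*x^2/7 + 12*x/5 - 99/35.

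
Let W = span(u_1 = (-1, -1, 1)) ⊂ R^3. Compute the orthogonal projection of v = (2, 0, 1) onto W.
proj_W(v) = (1/3, 1/3, -1/3)

Set up U = [u_1 | ... | u_1] ∈ R^(3×1). The projector onto W = col(U) is P = U (U^T U)^(-1) U^T.
Compute U^T U =
  [3],
and U^T v = (-1).
Solve U^T U · c = U^T v for the coefficients: c = (-1/3). The projection is proj_W(v) = U c.
Check: (v - proj_W(v)) · u_1 = 0  (should be 0).
Result: proj_W(v) = (1/3, 1/3, -1/3).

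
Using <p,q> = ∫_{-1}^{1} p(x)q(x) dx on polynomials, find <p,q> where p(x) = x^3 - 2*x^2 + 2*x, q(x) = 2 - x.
<p,q> = -22/5

Expand the product: p(x)·q(x) = -x^4 + 4*x^3 - 6*x^2 + 4*x.
∫_{-1}^{1} of each monomial x^k gives [2/(k+1) if k even, 0 if k odd]. Integrating term-by-term (or equivalently evaluating the antiderivative F(x) = -x^5/5 + x^4 - 2*x^3 + 2*x^2 at the endpoints):
  F(1) − F(−1) = 4/5 − (26/5) = -22/5.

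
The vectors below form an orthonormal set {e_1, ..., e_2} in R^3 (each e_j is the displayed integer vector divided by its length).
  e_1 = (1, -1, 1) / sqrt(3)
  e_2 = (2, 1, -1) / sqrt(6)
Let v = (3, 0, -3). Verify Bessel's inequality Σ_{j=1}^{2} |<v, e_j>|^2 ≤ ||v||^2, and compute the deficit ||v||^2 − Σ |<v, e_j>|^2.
Σ |<v, e_j>|^2 = 27/2; ||v||^2 = 18; deficit = 9/2

Write each e_j = u_j / sqrt(<u_j, u_j>) where u_j is the displayed integer vector. Then <v, e_j> = <v, u_j> / sqrt(<u_j, u_j>), so |<v, e_j>|^2 = <v, u_j>^2 / <u_j, u_j>.
Coefficients: <v, e_1> = 0/sqrt(3), <v, e_2> = 9/sqrt(6).
Square and sum: Σ |<v, e_j>|^2 = 27/2.
Compute ||v||^2 = v·v = 18.
Deficit = 18 − 27/2 = 9/2 ≥ 0, confirming Bessel's inequality. (The deficit equals ||v − Σ <v,e_j> e_j||^2, the squared distance from v to span{e_j}.)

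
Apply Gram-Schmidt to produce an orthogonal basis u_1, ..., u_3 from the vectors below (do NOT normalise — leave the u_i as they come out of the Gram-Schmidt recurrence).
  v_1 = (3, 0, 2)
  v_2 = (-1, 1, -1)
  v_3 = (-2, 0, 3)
Orthogonal basis:
  u_1 = (3, 0, 2)
  u_2 = (2/13, 1, -3/13)
  u_3 = (-13/7, 13/14, 39/14)

Apply the Gram-Schmidt recurrence
  u_1 = v_1
  u_i = v_i − Σ_{j<i} ((v_i · u_j) / (u_j · u_j)) · u_j.

Step by step this gives:
  u_1 = (3, 0, 2)
  u_2 = (2/13, 1, -3/13)
  u_3 = (-13/7, 13/14, 39/14)

Orthogonality check:
  u_2 · u_1 = 0 (should be 0)
  u_3 · u_1 = 0 (should be 0)
  u_3 · u_2 = 0 (should be 0)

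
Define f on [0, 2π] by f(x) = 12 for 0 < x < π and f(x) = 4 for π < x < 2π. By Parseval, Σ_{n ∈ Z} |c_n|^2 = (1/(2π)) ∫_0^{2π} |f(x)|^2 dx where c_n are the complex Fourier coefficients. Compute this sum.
Σ |c_n|^2 = 80

Parseval equates the L^2 energy of f (normalised by 1/(2π)) with the ℓ^2 sum of its Fourier coefficients: (1/(2π)) ∫_0^{2π} |f|^2 = Σ |c_n|^2.
Compute the left side: (1/(2π)) [∫_0^π 12^2 dx + ∫_π^{2π} 4^2 dx] = (1/(2π)) · (144π + 16π) = (144 + 16)/2 = 80.
So Σ_{n ∈ Z} |c_n|^2 = 80.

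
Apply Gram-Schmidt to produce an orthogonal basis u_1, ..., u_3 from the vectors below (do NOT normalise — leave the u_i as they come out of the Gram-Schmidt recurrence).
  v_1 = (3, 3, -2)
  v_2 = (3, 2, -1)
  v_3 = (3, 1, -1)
Orthogonal basis:
  u_1 = (3, 3, -2)
  u_2 = (15/22, -7/22, 6/11)
  u_3 = (3/19, -9/19, -9/19)

Apply the Gram-Schmidt recurrence
  u_1 = v_1
  u_i = v_i − Σ_{j<i} ((v_i · u_j) / (u_j · u_j)) · u_j.

Step by step this gives:
  u_1 = (3, 3, -2)
  u_2 = (15/22, -7/22, 6/11)
  u_3 = (3/19, -9/19, -9/19)

Orthogonality check:
  u_2 · u_1 = 0 (should be 0)
  u_3 · u_1 = 0 (should be 0)
  u_3 · u_2 = 0 (should be 0)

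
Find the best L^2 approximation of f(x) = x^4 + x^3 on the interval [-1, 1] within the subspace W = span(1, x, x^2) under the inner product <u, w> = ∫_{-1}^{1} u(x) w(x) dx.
g(x) = 6*x^2/7 + 3*x/5 - 3/35

The best approximation g ∈ W is the orthogonal projection of f onto W. Writing g = a_0 + a_1 x + a_2 x^2, the coefficients solve the normal equations G · a = b where
  G_{ij} = <φ_i, φ_j> and b_i = <f, φ_i>, with φ_0 = 1, φ_1 = x, φ_2 = x^2.
G =
  [2, 0, 2/3]
  [0, 2/3, 0]
  [2/3, 0, 2/5],
b = (2/5, 2/5, 2/7).
Solving gives a_0 = -3/35, a_1 = 3/5, a_2 = 6/7, so
  g(x) = 6*x^2/7 + 3*x/5 - 3/35.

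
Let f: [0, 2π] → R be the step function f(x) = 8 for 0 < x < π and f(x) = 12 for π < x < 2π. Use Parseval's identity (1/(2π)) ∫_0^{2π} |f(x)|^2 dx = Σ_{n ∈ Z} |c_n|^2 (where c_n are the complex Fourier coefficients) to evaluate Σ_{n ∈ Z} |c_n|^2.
Σ |c_n|^2 = 104

Parseval equates the L^2 energy of f (normalised by 1/(2π)) with the ℓ^2 sum of its Fourier coefficients: (1/(2π)) ∫_0^{2π} |f|^2 = Σ |c_n|^2.
Compute the left side: (1/(2π)) [∫_0^π 8^2 dx + ∫_π^{2π} 12^2 dx] = (1/(2π)) · (64π + 144π) = (64 + 144)/2 = 104.
So Σ_{n ∈ Z} |c_n|^2 = 104.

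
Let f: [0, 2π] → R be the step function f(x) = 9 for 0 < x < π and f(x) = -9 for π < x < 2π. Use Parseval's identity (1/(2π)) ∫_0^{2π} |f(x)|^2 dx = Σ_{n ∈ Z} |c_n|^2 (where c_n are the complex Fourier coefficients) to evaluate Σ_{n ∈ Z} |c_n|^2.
Σ |c_n|^2 = 81

Parseval equates the L^2 energy of f (normalised by 1/(2π)) with the ℓ^2 sum of its Fourier coefficients: (1/(2π)) ∫_0^{2π} |f|^2 = Σ |c_n|^2.
Compute the left side: (1/(2π)) [∫_0^π 9^2 dx + ∫_π^{2π} (-9)^2 dx] = (1/(2π)) · (81π + 81π) = (81 + 81)/2 = 81.
So Σ_{n ∈ Z} |c_n|^2 = 81.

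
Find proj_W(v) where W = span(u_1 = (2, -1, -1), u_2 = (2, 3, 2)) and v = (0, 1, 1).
proj_W(v) = (-2/101, 113/101, 85/101)

Set up U = [u_1 | ... | u_2] ∈ R^(3×2). The projector onto W = col(U) is P = U (U^T U)^(-1) U^T.
Compute U^T U =
  [6, -1]
  [-1, 17],
and U^T v = (-2, 5).
Solve U^T U · c = U^T v for the coefficients: c = (-29/101, 28/101). The projection is proj_W(v) = U c.
Check: (v - proj_W(v)) · u_1 = 0  (should be 0).
Check: (v - proj_W(v)) · u_2 = 0  (should be 0).
Result: proj_W(v) = (-2/101, 113/101, 85/101).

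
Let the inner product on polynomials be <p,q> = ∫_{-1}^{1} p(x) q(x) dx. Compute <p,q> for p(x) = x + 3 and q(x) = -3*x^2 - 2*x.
<p,q> = -22/3

Expand the product: p(x)·q(x) = -3*x^3 - 11*x^2 - 6*x.
∫_{-1}^{1} of each monomial x^k gives [2/(k+1) if k even, 0 if k odd]. Integrating term-by-term (or equivalently evaluating the antiderivative F(x) = -3*x^4/4 - 11*x^3/3 - 3*x^2 at the endpoints):
  F(1) − F(−1) = -89/12 − (-1/12) = -22/3.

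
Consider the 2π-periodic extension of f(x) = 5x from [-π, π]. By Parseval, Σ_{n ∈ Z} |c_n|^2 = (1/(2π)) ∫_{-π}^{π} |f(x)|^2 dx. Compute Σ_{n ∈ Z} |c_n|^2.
Σ |c_n|^2 = 25π^2/3

Expand and integrate term by term over [-π, π]:
  ∫ (5x)^2 dx = 25·(2π^3/3); ∫ 2·5·(0)·x dx = 0 (odd integrand); ∫ 0^2 dx = 0·2π.
So (1/(2π)) ∫_{-π}^{π} (5x)^2 dx = 25π^2/3 + 0 = 25π^2/3.
Parseval ⇒ Σ |c_n|^2 = 25π^2/3.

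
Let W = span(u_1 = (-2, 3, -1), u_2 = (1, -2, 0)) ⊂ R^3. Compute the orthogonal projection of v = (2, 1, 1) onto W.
proj_W(v) = (2/3, 1/3, 5/3)

Set up U = [u_1 | ... | u_2] ∈ R^(3×2). The projector onto W = col(U) is P = U (U^T U)^(-1) U^T.
Compute U^T U =
  [14, -8]
  [-8, 5],
and U^T v = (-2, 0).
Solve U^T U · c = U^T v for the coefficients: c = (-5/3, -8/3). The projection is proj_W(v) = U c.
Check: (v - proj_W(v)) · u_1 = 0  (should be 0).
Check: (v - proj_W(v)) · u_2 = 0  (should be 0).
Result: proj_W(v) = (2/3, 1/3, 5/3).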